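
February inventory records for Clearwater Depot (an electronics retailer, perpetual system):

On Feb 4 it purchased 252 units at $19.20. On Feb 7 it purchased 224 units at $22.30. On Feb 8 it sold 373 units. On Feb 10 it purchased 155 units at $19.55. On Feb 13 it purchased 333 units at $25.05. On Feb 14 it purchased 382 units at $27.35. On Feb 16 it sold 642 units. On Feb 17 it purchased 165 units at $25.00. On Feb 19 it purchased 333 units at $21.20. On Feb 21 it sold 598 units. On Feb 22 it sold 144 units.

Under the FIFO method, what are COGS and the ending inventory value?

COGS = $40,993.40; ending inventory = $1,844.40

Feb 8, 373 sold [FIFO — oldest first]: 252 @ $19.20 + 121 @ $22.30 = $7,536.70
Feb 16, 642 sold [FIFO — oldest first]: 103 @ $22.30 + 155 @ $19.55 + 333 @ $25.05 + 51 @ $27.35 = $15,063.65
Feb 21, 598 sold [FIFO — oldest first]: 331 @ $27.35 + 165 @ $25.00 + 102 @ $21.20 = $15,340.25
Feb 22, 144 sold [FIFO — oldest first]: 144 @ $21.20 = $3,052.80
Total COGS = $7,536.70 + $15,063.65 + $15,340.25 + $3,052.80 = $40,993.40
Ending inventory: 87 @ $21.20 = $1,844.40
Check: goods available $42,837.80 = COGS $40,993.40 + ending $1,844.40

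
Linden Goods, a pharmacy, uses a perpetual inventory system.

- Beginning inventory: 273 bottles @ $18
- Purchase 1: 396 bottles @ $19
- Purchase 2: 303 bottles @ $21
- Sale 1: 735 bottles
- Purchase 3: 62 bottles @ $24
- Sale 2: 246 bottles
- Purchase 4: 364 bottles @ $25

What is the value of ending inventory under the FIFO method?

Sale 1 (735) [FIFO — oldest first]: 273 @ $18 + 396 @ $19 + 66 @ $21 = $13,824
Sale 2 (246) [FIFO — oldest first]: 237 @ $21 + 9 @ $24 = $5,193
Total COGS = $13,824 + $5,193 = $19,017
Ending inventory: 53 @ $24 + 364 @ $25 = $10,372
Check: goods available $29,389 = COGS $19,017 + ending $10,372

Ending inventory = $10,372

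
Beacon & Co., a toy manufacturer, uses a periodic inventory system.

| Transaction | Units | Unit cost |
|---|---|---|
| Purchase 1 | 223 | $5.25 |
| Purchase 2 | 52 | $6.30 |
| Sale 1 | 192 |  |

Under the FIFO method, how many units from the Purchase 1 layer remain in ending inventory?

Sale 1 (192) [FIFO — oldest first]: 192 @ $5.25 = $1,008.00
Ending inventory: 31 @ $5.25 + 52 @ $6.30 = $490.35

31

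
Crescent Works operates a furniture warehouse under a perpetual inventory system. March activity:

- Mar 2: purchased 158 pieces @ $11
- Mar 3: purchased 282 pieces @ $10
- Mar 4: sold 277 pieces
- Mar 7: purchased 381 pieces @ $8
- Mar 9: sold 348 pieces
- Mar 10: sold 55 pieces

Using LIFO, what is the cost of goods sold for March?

Mar 4, 277 sold [LIFO — newest first]: 277 @ $10 = $2,770
Mar 9, 348 sold [LIFO — newest first]: 348 @ $8 = $2,784
Mar 10, 55 sold [LIFO — newest first]: 33 @ $8 + 5 @ $10 + 17 @ $11 = $501
Total COGS = $2,770 + $2,784 + $501 = $6,055
Ending inventory: 141 @ $11 = $1,551

COGS = $6,055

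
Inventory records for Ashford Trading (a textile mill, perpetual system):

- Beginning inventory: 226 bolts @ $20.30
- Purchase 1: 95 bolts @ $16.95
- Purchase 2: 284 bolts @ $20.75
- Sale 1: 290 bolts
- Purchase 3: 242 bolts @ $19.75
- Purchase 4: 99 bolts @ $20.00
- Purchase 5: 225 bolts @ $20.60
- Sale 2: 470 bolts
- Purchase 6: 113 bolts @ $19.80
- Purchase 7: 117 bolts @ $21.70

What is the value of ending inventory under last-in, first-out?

Sale 1 (290) [LIFO — newest first]: 284 @ $20.75 + 6 @ $16.95 = $5,994.70
Sale 2 (470) [LIFO — newest first]: 225 @ $20.60 + 99 @ $20.00 + 146 @ $19.75 = $9,498.50
Total COGS = $5,994.70 + $9,498.50 = $15,493.20
Ending inventory: 226 @ $20.30 + 89 @ $16.95 + 96 @ $19.75 + 113 @ $19.80 + 117 @ $21.70 = $12,768.65
Check: goods available $28,261.85 = COGS $15,493.20 + ending $12,768.65

Ending inventory = $12,768.65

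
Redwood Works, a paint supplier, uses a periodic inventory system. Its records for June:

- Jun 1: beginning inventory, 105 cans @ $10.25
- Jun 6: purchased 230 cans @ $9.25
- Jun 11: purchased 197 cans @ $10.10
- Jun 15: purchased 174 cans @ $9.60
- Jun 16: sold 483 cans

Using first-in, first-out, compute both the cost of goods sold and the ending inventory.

COGS = $4,698.55; ending inventory = $2,165.30

Jun 16, 483 sold [FIFO — oldest first]: 105 @ $10.25 + 230 @ $9.25 + 148 @ $10.10 = $4,698.55
Ending inventory: 49 @ $10.10 + 174 @ $9.60 = $2,165.30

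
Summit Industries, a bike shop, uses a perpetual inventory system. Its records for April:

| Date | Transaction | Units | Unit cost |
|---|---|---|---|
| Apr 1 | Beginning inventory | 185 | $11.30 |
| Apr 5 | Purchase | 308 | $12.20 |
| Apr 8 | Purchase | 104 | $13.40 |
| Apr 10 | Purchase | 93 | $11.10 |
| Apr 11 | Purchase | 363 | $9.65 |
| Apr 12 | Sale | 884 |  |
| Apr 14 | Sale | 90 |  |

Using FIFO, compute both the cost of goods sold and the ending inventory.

COGS = $11,014.60; ending inventory = $762.35

Apr 12, 884 sold [FIFO — oldest first]: 185 @ $11.30 + 308 @ $12.20 + 104 @ $13.40 + 93 @ $11.10 + 194 @ $9.65 = $10,146.10
Apr 14, 90 sold [FIFO — oldest first]: 90 @ $9.65 = $868.50
Total COGS = $10,146.10 + $868.50 = $11,014.60
Ending inventory: 79 @ $9.65 = $762.35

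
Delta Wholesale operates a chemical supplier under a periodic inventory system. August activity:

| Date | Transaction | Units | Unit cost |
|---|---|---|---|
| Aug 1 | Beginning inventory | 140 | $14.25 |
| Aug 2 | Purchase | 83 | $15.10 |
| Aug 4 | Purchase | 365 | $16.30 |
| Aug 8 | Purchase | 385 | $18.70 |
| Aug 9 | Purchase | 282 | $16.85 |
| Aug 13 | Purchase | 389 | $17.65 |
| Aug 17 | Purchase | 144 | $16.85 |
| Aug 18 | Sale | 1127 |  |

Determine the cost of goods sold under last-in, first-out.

Aug 18, 1127 sold [LIFO — newest first]: 144 @ $16.85 + 389 @ $17.65 + 282 @ $16.85 + 312 @ $18.70 = $19,878.35
Ending inventory: 140 @ $14.25 + 83 @ $15.10 + 365 @ $16.30 + 73 @ $18.70 = $10,562.90

COGS = $19,878.35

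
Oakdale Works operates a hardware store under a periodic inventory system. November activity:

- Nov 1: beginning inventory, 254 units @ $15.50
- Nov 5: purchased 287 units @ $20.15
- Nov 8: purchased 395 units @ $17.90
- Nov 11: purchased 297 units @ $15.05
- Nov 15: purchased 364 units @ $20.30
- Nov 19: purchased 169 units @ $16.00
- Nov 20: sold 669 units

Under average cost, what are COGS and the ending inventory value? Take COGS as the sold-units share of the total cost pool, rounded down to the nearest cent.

COGS = $11,877.43; ending inventory = $19,476.17

Nov 20, sell 669: 669/1766 × $31,353.60 → $11,877.43
Ending inventory (cost pool remaining) = $19,476.17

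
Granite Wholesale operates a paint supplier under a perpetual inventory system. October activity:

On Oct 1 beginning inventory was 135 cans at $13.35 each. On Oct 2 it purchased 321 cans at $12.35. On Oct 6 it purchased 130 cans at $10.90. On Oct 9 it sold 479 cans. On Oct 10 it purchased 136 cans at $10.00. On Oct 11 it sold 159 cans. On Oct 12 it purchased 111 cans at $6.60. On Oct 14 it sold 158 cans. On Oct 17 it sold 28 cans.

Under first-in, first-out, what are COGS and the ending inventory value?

COGS = $9,216.80; ending inventory = $59.40

Oct 9, 479 sold [FIFO — oldest first]: 135 @ $13.35 + 321 @ $12.35 + 23 @ $10.90 = $6,017.30
Oct 11, 159 sold [FIFO — oldest first]: 107 @ $10.90 + 52 @ $10.00 = $1,686.30
Oct 14, 158 sold [FIFO — oldest first]: 84 @ $10.00 + 74 @ $6.60 = $1,328.40
Oct 17, 28 sold [FIFO — oldest first]: 28 @ $6.60 = $184.80
Total COGS = $6,017.30 + $1,686.30 + $1,328.40 + $184.80 = $9,216.80
Ending inventory: 9 @ $6.60 = $59.40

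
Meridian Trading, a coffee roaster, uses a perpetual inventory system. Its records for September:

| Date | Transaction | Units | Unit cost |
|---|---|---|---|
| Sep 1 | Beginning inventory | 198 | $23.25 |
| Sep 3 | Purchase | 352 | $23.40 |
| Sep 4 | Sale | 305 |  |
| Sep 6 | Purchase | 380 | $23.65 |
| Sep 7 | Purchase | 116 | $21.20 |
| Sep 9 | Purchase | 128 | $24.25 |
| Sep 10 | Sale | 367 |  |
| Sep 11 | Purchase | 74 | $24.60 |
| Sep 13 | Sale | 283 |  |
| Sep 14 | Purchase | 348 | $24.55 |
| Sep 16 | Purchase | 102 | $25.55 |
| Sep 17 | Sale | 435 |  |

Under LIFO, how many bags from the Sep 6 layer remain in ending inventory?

48

Sep 4, 305 sold [LIFO — newest first]: 305 @ $23.40 = $7,137.00
Sep 10, 367 sold [LIFO — newest first]: 128 @ $24.25 + 116 @ $21.20 + 123 @ $23.65 = $8,472.15
Sep 13, 283 sold [LIFO — newest first]: 74 @ $24.60 + 209 @ $23.65 = $6,763.25
Sep 17, 435 sold [LIFO — newest first]: 102 @ $25.55 + 333 @ $24.55 = $10,781.25
Total COGS = $7,137.00 + $8,472.15 + $6,763.25 + $10,781.25 = $33,153.65
Ending inventory: 198 @ $23.25 + 47 @ $23.40 + 48 @ $23.65 + 15 @ $24.55 = $7,206.75
Check: goods available $40,360.40 = COGS $33,153.65 + ending $7,206.75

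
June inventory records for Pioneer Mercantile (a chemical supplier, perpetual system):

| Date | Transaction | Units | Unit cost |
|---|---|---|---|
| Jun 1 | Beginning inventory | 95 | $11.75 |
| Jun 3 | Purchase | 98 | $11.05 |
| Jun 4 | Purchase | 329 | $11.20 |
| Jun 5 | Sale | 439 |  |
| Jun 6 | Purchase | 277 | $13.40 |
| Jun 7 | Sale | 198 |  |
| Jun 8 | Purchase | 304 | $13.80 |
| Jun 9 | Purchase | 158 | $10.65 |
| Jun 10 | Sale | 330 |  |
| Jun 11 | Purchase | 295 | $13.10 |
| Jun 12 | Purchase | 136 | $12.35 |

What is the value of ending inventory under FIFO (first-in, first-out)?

Ending inventory = $9,103.60

Jun 5, 439 sold [FIFO — oldest first]: 95 @ $11.75 + 98 @ $11.05 + 246 @ $11.20 = $4,954.35
Jun 7, 198 sold [FIFO — oldest first]: 83 @ $11.20 + 115 @ $13.40 = $2,470.60
Jun 10, 330 sold [FIFO — oldest first]: 162 @ $13.40 + 168 @ $13.80 = $4,489.20
Total COGS = $4,954.35 + $2,470.60 + $4,489.20 = $11,914.15
Ending inventory: 136 @ $13.80 + 158 @ $10.65 + 295 @ $13.10 + 136 @ $12.35 = $9,103.60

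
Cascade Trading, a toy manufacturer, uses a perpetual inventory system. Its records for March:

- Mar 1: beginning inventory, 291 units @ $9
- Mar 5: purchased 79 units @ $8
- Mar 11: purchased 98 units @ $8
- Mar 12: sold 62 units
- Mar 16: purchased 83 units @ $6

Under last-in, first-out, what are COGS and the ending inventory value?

Mar 12, 62 sold [LIFO — newest first]: 62 @ $8 = $496
Ending inventory: 291 @ $9 + 79 @ $8 + 36 @ $8 + 83 @ $6 = $4,037

COGS = $496; ending inventory = $4,037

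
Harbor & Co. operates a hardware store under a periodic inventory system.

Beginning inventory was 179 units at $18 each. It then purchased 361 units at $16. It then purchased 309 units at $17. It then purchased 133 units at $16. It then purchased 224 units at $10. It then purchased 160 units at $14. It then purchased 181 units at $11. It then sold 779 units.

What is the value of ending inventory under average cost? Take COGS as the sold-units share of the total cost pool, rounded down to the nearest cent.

Ending inventory = $11,343.77

Sale 1, sell 779: 779/1547 × $22,850.00 → $11,506.23
Ending inventory (cost pool remaining) = $11,343.77
Check: goods available $22,850.00 = COGS $11,506.23 + ending $11,343.77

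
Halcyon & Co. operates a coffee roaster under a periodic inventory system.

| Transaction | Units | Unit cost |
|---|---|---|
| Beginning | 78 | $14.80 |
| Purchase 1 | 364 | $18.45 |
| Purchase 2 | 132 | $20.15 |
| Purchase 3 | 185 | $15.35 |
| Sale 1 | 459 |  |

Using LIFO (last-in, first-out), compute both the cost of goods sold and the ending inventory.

COGS = $8,119.45; ending inventory = $5,250.30

Sale 1 (459) [LIFO — newest first]: 185 @ $15.35 + 132 @ $20.15 + 142 @ $18.45 = $8,119.45
Ending inventory: 78 @ $14.80 + 222 @ $18.45 = $5,250.30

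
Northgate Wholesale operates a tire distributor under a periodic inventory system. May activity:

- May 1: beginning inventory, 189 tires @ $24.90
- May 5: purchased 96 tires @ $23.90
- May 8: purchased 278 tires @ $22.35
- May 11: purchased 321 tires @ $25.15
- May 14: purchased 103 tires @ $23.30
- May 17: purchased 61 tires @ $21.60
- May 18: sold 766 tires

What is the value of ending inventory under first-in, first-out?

Ending inventory = $6,685.20

May 18, 766 sold [FIFO — oldest first]: 189 @ $24.90 + 96 @ $23.90 + 278 @ $22.35 + 203 @ $25.15 = $18,319.25
Ending inventory: 118 @ $25.15 + 103 @ $23.30 + 61 @ $21.60 = $6,685.20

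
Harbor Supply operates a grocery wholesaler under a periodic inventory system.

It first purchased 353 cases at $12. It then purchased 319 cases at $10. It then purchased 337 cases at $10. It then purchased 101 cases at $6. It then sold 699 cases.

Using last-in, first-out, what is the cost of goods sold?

COGS = $6,586

Sale 1 (699) [LIFO — newest first]: 101 @ $6 + 337 @ $10 + 261 @ $10 = $6,586
Ending inventory: 353 @ $12 + 58 @ $10 = $4,816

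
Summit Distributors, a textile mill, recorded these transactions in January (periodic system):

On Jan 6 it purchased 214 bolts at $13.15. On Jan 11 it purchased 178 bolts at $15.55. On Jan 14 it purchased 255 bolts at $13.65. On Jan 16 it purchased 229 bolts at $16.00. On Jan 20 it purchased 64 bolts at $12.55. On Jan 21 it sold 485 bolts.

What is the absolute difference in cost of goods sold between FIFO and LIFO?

$236.55

FIFO COGS: 214 @ $13.15 + 178 @ $15.55 + 93 @ $13.65 = $6,851.45
LIFO COGS: 64 @ $12.55 + 229 @ $16.00 + 192 @ $13.65 = $7,088.00
Difference = |$6,851.45 − $7,088.00| = $236.55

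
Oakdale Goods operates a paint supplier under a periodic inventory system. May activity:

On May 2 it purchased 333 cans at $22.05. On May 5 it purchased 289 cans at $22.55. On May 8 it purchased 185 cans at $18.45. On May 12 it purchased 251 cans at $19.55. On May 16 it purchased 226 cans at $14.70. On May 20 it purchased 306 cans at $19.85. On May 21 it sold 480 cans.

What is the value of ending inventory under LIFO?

May 21, 480 sold [LIFO — newest first]: 306 @ $19.85 + 174 @ $14.70 = $8,631.90
Ending inventory: 333 @ $22.05 + 289 @ $22.55 + 185 @ $18.45 + 251 @ $19.55 + 52 @ $14.70 = $22,944.30

Ending inventory = $22,944.30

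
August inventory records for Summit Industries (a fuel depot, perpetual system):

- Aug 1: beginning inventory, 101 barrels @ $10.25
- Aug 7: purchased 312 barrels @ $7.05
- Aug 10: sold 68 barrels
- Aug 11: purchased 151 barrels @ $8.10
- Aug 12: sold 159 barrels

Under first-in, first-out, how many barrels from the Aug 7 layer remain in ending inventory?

Aug 10, 68 sold [FIFO — oldest first]: 68 @ $10.25 = $697.00
Aug 12, 159 sold [FIFO — oldest first]: 33 @ $10.25 + 126 @ $7.05 = $1,226.55
Total COGS = $697.00 + $1,226.55 = $1,923.55
Ending inventory: 186 @ $7.05 + 151 @ $8.10 = $2,534.40
Check: goods available $4,457.95 = COGS $1,923.55 + ending $2,534.40

186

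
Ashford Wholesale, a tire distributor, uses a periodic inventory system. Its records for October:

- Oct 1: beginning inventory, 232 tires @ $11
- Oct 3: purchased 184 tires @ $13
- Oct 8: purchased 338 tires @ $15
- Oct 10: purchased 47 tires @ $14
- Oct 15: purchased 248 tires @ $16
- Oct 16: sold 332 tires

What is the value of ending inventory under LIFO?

Ending inventory = $9,459

Oct 16, 332 sold [LIFO — newest first]: 248 @ $16 + 47 @ $14 + 37 @ $15 = $5,181
Ending inventory: 232 @ $11 + 184 @ $13 + 301 @ $15 = $9,459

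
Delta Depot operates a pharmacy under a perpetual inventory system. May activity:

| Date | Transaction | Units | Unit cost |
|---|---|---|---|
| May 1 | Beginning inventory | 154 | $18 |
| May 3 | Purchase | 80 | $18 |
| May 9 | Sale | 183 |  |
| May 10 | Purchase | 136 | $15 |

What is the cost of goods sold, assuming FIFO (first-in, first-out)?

COGS = $3,294

May 9, 183 sold [FIFO — oldest first]: 154 @ $18 + 29 @ $18 = $3,294
Ending inventory: 51 @ $18 + 136 @ $15 = $2,958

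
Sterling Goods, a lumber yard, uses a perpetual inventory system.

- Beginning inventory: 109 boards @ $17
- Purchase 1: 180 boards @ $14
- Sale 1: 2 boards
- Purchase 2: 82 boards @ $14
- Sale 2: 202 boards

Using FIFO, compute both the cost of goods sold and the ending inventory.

COGS = $3,183; ending inventory = $2,338

Sale 1 (2) [FIFO — oldest first]: 2 @ $17 = $34
Sale 2 (202) [FIFO — oldest first]: 107 @ $17 + 95 @ $14 = $3,149
Total COGS = $34 + $3,149 = $3,183
Ending inventory: 85 @ $14 + 82 @ $14 = $2,338
Check: goods available $5,521 = COGS $3,183 + ending $2,338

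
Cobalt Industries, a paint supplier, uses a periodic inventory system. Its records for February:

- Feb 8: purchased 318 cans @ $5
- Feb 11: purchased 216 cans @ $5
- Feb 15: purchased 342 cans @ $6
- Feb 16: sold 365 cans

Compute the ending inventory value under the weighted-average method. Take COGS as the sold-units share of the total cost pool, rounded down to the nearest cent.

Feb 16, sell 365: 365/876 × $4,722.00 → $1,967.50
Ending inventory (cost pool remaining) = $2,754.50

Ending inventory = $2,754.50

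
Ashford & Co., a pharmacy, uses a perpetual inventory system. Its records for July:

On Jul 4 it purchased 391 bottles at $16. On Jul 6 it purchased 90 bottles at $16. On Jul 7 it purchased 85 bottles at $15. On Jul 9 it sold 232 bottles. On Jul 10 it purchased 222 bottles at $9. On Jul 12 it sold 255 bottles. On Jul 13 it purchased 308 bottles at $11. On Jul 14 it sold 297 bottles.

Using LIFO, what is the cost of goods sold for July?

COGS = $9,420

Jul 9, 232 sold [LIFO — newest first]: 85 @ $15 + 90 @ $16 + 57 @ $16 = $3,627
Jul 12, 255 sold [LIFO — newest first]: 222 @ $9 + 33 @ $16 = $2,526
Jul 14, 297 sold [LIFO — newest first]: 297 @ $11 = $3,267
Total COGS = $3,627 + $2,526 + $3,267 = $9,420
Ending inventory: 301 @ $16 + 11 @ $11 = $4,937
Check: goods available $14,357 = COGS $9,420 + ending $4,937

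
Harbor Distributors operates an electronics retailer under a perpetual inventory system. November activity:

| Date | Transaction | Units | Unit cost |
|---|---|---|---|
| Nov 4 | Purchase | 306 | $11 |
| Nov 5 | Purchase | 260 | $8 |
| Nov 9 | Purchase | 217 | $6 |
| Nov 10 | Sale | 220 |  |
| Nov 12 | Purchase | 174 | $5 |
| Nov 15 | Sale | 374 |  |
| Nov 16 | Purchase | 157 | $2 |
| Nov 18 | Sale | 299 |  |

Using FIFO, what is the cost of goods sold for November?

Nov 10, 220 sold [FIFO — oldest first]: 220 @ $11 = $2,420
Nov 15, 374 sold [FIFO — oldest first]: 86 @ $11 + 260 @ $8 + 28 @ $6 = $3,194
Nov 18, 299 sold [FIFO — oldest first]: 189 @ $6 + 110 @ $5 = $1,684
Total COGS = $2,420 + $3,194 + $1,684 = $7,298
Ending inventory: 64 @ $5 + 157 @ $2 = $634

COGS = $7,298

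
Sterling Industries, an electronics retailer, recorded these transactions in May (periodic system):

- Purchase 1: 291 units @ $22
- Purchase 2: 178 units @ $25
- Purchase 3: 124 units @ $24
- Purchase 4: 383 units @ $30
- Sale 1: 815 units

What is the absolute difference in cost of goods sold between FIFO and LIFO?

FIFO COGS: 291 @ $22 + 178 @ $25 + 124 @ $24 + 222 @ $30 = $20,488
LIFO COGS: 383 @ $30 + 124 @ $24 + 178 @ $25 + 130 @ $22 = $21,776
Difference = |$20,488 − $21,776| = $1,288

$1,288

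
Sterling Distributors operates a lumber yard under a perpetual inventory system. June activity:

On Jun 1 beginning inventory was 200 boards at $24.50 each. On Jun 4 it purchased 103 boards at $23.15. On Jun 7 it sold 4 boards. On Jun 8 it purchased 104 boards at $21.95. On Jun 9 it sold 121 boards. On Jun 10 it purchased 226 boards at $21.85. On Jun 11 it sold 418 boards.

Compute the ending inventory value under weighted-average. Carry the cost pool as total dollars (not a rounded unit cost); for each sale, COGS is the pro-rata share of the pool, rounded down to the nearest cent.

After Jun 1: 200 on hand, pool $4,900.00 (≈ $24.5000 each)
After Jun 4: 303 on hand, pool $7,284.45 (≈ $24.0411 each)
Jun 7, sell 4: 4/303 × $7,284.45 → $96.16
After Jun 8: 403 on hand, pool $9,471.09 (≈ $23.5015 each)
Jun 9, sell 121: 121/403 × $9,471.09 → $2,843.67
After Jun 10: 508 on hand, pool $11,565.52 (≈ $22.7668 each)
Jun 11, sell 418: 418/508 × $11,565.52 → $9,516.51
Total COGS = $96.16 + $2,843.67 + $9,516.51 = $12,456.34
Ending inventory (cost pool remaining) = $2,049.01

Ending inventory = $2,049.01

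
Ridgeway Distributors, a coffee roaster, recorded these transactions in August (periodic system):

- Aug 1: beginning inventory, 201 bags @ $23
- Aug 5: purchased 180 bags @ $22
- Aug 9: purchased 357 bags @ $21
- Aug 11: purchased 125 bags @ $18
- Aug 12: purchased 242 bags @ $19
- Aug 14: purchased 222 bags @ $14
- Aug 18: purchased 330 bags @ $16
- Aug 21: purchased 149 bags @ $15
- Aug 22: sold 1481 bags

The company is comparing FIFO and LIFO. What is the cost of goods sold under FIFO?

COGS = $28,500

FIFO COGS: 201 @ $23 + 180 @ $22 + 357 @ $21 + 125 @ $18 + 242 @ $19 + 222 @ $14 + 154 @ $16 = $28,500
LIFO COGS: 149 @ $15 + 330 @ $16 + 222 @ $14 + 242 @ $19 + 125 @ $18 + 357 @ $21 + 56 @ $22 = $26,200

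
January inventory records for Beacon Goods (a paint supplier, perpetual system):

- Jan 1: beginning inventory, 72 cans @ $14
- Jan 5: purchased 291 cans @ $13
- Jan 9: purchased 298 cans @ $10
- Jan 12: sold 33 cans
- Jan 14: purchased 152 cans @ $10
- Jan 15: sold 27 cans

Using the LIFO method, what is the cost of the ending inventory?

Jan 12, 33 sold [LIFO — newest first]: 33 @ $10 = $330
Jan 15, 27 sold [LIFO — newest first]: 27 @ $10 = $270
Total COGS = $330 + $270 = $600
Ending inventory: 72 @ $14 + 291 @ $13 + 265 @ $10 + 125 @ $10 = $8,691

Ending inventory = $8,691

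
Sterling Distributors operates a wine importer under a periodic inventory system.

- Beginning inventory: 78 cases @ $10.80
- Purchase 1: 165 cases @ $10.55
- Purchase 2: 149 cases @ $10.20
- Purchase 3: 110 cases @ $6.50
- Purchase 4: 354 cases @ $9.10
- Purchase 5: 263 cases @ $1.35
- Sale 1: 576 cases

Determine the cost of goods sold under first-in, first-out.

Sale 1 (576) [FIFO — oldest first]: 78 @ $10.80 + 165 @ $10.55 + 149 @ $10.20 + 110 @ $6.50 + 74 @ $9.10 = $5,491.35
Ending inventory: 280 @ $9.10 + 263 @ $1.35 = $2,903.05

COGS = $5,491.35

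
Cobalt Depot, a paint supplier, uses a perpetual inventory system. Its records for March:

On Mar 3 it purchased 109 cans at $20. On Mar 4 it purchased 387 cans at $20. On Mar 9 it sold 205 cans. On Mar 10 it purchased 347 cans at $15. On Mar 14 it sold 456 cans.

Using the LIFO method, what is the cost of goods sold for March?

COGS = $11,485

Mar 9, 205 sold [LIFO — newest first]: 205 @ $20 = $4,100
Mar 14, 456 sold [LIFO — newest first]: 347 @ $15 + 109 @ $20 = $7,385
Total COGS = $4,100 + $7,385 = $11,485
Ending inventory: 109 @ $20 + 73 @ $20 = $3,640
Check: goods available $15,125 = COGS $11,485 + ending $3,640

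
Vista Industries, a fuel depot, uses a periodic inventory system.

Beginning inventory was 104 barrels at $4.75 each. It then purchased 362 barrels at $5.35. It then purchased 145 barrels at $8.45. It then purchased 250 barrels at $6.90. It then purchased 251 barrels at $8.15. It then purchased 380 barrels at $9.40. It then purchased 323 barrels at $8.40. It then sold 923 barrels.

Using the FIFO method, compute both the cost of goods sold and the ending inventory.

COGS = $5,886.25; ending inventory = $7,825.55

Sale 1 (923) [FIFO — oldest first]: 104 @ $4.75 + 362 @ $5.35 + 145 @ $8.45 + 250 @ $6.90 + 62 @ $8.15 = $5,886.25
Ending inventory: 189 @ $8.15 + 380 @ $9.40 + 323 @ $8.40 = $7,825.55
Check: goods available $13,711.80 = COGS $5,886.25 + ending $7,825.55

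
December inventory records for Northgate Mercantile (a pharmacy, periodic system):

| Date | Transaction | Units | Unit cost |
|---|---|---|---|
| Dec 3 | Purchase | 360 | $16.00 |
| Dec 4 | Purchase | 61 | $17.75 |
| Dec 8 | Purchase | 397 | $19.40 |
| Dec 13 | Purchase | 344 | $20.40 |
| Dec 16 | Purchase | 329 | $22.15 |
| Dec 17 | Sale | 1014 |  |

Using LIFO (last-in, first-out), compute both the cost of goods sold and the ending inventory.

Dec 17, 1014 sold [LIFO — newest first]: 329 @ $22.15 + 344 @ $20.40 + 341 @ $19.40 = $20,920.35
Ending inventory: 360 @ $16.00 + 61 @ $17.75 + 56 @ $19.40 = $7,929.15
Check: goods available $28,849.50 = COGS $20,920.35 + ending $7,929.15

COGS = $20,920.35; ending inventory = $7,929.15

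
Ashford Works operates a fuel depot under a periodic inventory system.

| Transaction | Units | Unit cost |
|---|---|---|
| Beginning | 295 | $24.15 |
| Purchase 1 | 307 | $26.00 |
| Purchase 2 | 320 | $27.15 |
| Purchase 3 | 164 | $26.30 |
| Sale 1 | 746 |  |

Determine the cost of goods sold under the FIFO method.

Sale 1 (746) [FIFO — oldest first]: 295 @ $24.15 + 307 @ $26.00 + 144 @ $27.15 = $19,015.85
Ending inventory: 176 @ $27.15 + 164 @ $26.30 = $9,091.60
Check: goods available $28,107.45 = COGS $19,015.85 + ending $9,091.60

COGS = $19,015.85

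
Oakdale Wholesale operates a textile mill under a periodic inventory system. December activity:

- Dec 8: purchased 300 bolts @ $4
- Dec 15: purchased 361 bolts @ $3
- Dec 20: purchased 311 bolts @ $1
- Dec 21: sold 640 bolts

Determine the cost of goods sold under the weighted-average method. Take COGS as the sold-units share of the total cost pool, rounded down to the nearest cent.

Dec 21, sell 640: 640/972 × $2,594.00 → $1,707.98
Ending inventory (cost pool remaining) = $886.02
Check: goods available $2,594.00 = COGS $1,707.98 + ending $886.02

COGS = $1,707.98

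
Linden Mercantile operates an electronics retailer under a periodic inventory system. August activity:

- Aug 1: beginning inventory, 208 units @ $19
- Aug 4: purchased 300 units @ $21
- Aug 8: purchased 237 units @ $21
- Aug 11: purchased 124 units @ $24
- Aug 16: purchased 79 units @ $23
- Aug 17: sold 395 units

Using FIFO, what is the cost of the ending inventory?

Aug 17, 395 sold [FIFO — oldest first]: 208 @ $19 + 187 @ $21 = $7,879
Ending inventory: 113 @ $21 + 237 @ $21 + 124 @ $24 + 79 @ $23 = $12,143
Check: goods available $20,022 = COGS $7,879 + ending $12,143

Ending inventory = $12,143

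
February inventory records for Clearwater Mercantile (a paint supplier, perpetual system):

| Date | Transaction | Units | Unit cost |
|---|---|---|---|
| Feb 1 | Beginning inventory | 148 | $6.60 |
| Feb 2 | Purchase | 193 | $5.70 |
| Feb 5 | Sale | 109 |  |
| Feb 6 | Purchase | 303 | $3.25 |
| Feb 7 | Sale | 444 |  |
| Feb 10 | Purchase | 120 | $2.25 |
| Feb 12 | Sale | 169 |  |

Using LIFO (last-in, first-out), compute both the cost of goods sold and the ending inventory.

Feb 5, 109 sold [LIFO — newest first]: 109 @ $5.70 = $621.30
Feb 7, 444 sold [LIFO — newest first]: 303 @ $3.25 + 84 @ $5.70 + 57 @ $6.60 = $1,839.75
Feb 12, 169 sold [LIFO — newest first]: 120 @ $2.25 + 49 @ $6.60 = $593.40
Total COGS = $621.30 + $1,839.75 + $593.40 = $3,054.45
Ending inventory: 42 @ $6.60 = $277.20

COGS = $3,054.45; ending inventory = $277.20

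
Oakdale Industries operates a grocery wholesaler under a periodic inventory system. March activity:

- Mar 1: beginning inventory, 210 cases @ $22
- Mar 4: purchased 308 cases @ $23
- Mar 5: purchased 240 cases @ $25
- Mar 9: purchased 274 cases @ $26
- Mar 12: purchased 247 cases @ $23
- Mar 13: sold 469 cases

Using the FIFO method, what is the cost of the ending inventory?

Mar 13, 469 sold [FIFO — oldest first]: 210 @ $22 + 259 @ $23 = $10,577
Ending inventory: 49 @ $23 + 240 @ $25 + 274 @ $26 + 247 @ $23 = $19,932
Check: goods available $30,509 = COGS $10,577 + ending $19,932

Ending inventory = $19,932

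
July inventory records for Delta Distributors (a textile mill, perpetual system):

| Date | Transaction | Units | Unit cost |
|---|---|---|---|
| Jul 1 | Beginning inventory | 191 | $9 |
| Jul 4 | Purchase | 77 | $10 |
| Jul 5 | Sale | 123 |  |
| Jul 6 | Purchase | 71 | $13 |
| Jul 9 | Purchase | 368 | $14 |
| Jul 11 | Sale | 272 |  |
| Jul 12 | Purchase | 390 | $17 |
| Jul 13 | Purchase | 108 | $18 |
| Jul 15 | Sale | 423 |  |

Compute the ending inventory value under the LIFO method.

Ending inventory = $4,847

Jul 5, 123 sold [LIFO — newest first]: 77 @ $10 + 46 @ $9 = $1,184
Jul 11, 272 sold [LIFO — newest first]: 272 @ $14 = $3,808
Jul 15, 423 sold [LIFO — newest first]: 108 @ $18 + 315 @ $17 = $7,299
Total COGS = $1,184 + $3,808 + $7,299 = $12,291
Ending inventory: 145 @ $9 + 71 @ $13 + 96 @ $14 + 75 @ $17 = $4,847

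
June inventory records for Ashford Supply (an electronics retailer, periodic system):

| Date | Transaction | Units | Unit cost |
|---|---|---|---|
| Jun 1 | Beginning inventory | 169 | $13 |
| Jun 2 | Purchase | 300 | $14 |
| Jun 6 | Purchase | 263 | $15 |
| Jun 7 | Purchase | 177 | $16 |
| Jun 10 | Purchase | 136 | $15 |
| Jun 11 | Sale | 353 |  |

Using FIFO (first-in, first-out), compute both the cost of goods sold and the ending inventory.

COGS = $4,773; ending inventory = $10,441

Jun 11, 353 sold [FIFO — oldest first]: 169 @ $13 + 184 @ $14 = $4,773
Ending inventory: 116 @ $14 + 263 @ $15 + 177 @ $16 + 136 @ $15 = $10,441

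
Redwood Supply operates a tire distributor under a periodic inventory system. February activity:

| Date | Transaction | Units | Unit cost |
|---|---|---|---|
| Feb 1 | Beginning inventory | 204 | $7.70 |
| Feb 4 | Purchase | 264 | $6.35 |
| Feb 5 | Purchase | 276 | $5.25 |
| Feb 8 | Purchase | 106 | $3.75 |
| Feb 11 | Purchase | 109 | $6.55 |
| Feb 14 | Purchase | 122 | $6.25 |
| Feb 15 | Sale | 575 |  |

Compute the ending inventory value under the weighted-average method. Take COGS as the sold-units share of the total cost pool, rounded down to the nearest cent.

Ending inventory = $3,075.39

Feb 15, sell 575: 575/1081 × $6,570.15 → $3,494.76
Ending inventory (cost pool remaining) = $3,075.39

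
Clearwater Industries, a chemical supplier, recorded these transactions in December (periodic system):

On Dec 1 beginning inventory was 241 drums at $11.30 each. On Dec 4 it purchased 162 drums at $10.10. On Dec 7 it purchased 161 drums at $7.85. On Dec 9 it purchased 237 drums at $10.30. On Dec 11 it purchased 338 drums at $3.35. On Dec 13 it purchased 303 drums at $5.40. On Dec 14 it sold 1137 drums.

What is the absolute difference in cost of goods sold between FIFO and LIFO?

FIFO COGS: 241 @ $11.30 + 162 @ $10.10 + 161 @ $7.85 + 237 @ $10.30 + 336 @ $3.35 = $9,190.05
LIFO COGS: 303 @ $5.40 + 338 @ $3.35 + 237 @ $10.30 + 161 @ $7.85 + 98 @ $10.10 = $7,463.25
Difference = |$9,190.05 − $7,463.25| = $1,726.80

$1,726.80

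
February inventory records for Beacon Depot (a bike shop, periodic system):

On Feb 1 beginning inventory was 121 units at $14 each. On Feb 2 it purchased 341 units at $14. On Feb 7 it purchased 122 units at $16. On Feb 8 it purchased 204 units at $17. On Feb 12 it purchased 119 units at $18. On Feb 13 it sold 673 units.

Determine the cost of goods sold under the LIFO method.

COGS = $10,754

Feb 13, 673 sold [LIFO — newest first]: 119 @ $18 + 204 @ $17 + 122 @ $16 + 228 @ $14 = $10,754
Ending inventory: 121 @ $14 + 113 @ $14 = $3,276
Check: goods available $14,030 = COGS $10,754 + ending $3,276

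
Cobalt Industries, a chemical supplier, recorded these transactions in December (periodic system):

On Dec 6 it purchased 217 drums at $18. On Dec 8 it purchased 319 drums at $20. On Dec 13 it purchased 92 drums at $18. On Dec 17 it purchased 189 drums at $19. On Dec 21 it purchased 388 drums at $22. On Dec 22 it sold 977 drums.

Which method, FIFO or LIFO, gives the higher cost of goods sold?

LIFO

FIFO COGS: 217 @ $18 + 319 @ $20 + 92 @ $18 + 189 @ $19 + 160 @ $22 = $19,053
LIFO COGS: 388 @ $22 + 189 @ $19 + 92 @ $18 + 308 @ $20 = $19,943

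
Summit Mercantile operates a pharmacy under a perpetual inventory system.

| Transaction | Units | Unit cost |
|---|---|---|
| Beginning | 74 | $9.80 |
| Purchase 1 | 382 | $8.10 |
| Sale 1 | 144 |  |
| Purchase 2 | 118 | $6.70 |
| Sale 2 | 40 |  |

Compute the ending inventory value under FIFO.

Sale 1 (144) [FIFO — oldest first]: 74 @ $9.80 + 70 @ $8.10 = $1,292.20
Sale 2 (40) [FIFO — oldest first]: 40 @ $8.10 = $324.00
Total COGS = $1,292.20 + $324.00 = $1,616.20
Ending inventory: 272 @ $8.10 + 118 @ $6.70 = $2,993.80

Ending inventory = $2,993.80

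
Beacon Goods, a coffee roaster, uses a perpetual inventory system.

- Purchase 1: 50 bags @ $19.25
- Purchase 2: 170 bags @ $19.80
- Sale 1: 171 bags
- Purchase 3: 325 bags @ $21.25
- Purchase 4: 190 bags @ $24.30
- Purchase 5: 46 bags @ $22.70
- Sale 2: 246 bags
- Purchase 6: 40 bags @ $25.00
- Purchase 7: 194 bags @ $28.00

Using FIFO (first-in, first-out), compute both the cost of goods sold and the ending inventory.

Sale 1 (171) [FIFO — oldest first]: 50 @ $19.25 + 121 @ $19.80 = $3,358.30
Sale 2 (246) [FIFO — oldest first]: 49 @ $19.80 + 197 @ $21.25 = $5,156.45
Total COGS = $3,358.30 + $5,156.45 = $8,514.75
Ending inventory: 128 @ $21.25 + 190 @ $24.30 + 46 @ $22.70 + 40 @ $25.00 + 194 @ $28.00 = $14,813.20

COGS = $8,514.75; ending inventory = $14,813.20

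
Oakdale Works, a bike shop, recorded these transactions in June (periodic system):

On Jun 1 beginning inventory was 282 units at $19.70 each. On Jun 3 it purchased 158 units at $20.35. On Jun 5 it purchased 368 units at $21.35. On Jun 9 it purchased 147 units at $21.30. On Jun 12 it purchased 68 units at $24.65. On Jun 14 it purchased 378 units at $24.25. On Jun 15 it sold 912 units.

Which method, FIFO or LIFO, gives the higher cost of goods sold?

LIFO

FIFO COGS: 282 @ $19.70 + 158 @ $20.35 + 368 @ $21.35 + 104 @ $21.30 = $18,842.70
LIFO COGS: 378 @ $24.25 + 68 @ $24.65 + 147 @ $21.30 + 319 @ $21.35 = $20,784.45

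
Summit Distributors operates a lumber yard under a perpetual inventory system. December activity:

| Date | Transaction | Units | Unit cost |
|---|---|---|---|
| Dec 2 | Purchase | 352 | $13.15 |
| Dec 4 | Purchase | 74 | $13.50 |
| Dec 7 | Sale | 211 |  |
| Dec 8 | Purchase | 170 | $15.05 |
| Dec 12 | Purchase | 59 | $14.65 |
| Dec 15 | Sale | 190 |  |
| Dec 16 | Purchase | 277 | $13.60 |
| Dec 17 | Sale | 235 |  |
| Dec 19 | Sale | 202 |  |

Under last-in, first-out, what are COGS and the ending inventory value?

Dec 7, 211 sold [LIFO — newest first]: 74 @ $13.50 + 137 @ $13.15 = $2,800.55
Dec 15, 190 sold [LIFO — newest first]: 59 @ $14.65 + 131 @ $15.05 = $2,835.90
Dec 17, 235 sold [LIFO — newest first]: 235 @ $13.60 = $3,196.00
Dec 19, 202 sold [LIFO — newest first]: 42 @ $13.60 + 39 @ $15.05 + 121 @ $13.15 = $2,749.30
Total COGS = $2,800.55 + $2,835.90 + $3,196.00 + $2,749.30 = $11,581.75
Ending inventory: 94 @ $13.15 = $1,236.10
Check: goods available $12,817.85 = COGS $11,581.75 + ending $1,236.10

COGS = $11,581.75; ending inventory = $1,236.10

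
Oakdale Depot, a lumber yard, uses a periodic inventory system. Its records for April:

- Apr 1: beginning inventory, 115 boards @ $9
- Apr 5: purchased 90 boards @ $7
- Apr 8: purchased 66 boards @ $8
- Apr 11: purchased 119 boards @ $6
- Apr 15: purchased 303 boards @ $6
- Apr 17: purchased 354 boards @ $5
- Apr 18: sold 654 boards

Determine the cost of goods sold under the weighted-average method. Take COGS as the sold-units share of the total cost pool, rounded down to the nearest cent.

Apr 18, sell 654: 654/1047 × $6,495.00 → $4,057.04
Ending inventory (cost pool remaining) = $2,437.96

COGS = $4,057.04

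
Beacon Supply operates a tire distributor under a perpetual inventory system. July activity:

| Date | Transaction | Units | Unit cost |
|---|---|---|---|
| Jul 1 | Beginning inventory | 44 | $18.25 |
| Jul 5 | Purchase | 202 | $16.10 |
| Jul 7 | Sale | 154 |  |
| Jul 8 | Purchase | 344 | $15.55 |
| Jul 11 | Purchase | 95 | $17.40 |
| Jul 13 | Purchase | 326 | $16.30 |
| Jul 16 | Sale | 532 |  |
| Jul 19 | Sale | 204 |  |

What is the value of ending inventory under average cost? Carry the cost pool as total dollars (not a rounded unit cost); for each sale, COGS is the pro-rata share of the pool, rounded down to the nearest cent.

Ending inventory = $1,953.03

After Jul 1: 44 on hand, pool $803.00 (≈ $18.2500 each)
After Jul 5: 246 on hand, pool $4,055.20 (≈ $16.4846 each)
Jul 7, sell 154: 154/246 × $4,055.20 → $2,538.62
After Jul 8: 436 on hand, pool $6,865.78 (≈ $15.7472 each)
After Jul 11: 531 on hand, pool $8,518.78 (≈ $16.0429 each)
After Jul 13: 857 on hand, pool $13,832.58 (≈ $16.1407 each)
Jul 16, sell 532: 532/857 × $13,832.58 → $8,586.85
Jul 19, sell 204: 204/325 × $5,245.73 → $3,292.70
Total COGS = $2,538.62 + $8,586.85 + $3,292.70 = $14,418.17
Ending inventory (cost pool remaining) = $1,953.03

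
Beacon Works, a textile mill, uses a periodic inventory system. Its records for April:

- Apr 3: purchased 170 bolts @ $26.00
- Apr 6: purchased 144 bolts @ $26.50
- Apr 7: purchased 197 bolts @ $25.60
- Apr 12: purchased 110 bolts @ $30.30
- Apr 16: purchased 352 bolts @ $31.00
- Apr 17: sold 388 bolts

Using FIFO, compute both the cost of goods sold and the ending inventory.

Apr 17, 388 sold [FIFO — oldest first]: 170 @ $26.00 + 144 @ $26.50 + 74 @ $25.60 = $10,130.40
Ending inventory: 123 @ $25.60 + 110 @ $30.30 + 352 @ $31.00 = $17,393.80

COGS = $10,130.40; ending inventory = $17,393.80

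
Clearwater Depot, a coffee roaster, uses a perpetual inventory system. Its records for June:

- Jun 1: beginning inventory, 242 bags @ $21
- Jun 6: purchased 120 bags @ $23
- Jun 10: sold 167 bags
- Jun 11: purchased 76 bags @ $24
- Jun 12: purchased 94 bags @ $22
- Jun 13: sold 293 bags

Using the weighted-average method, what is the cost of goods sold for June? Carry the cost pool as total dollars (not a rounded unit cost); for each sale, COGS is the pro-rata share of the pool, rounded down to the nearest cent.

After Jun 1: 242 on hand, pool $5,082.00 (≈ $21.0000 each)
After Jun 6: 362 on hand, pool $7,842.00 (≈ $21.6630 each)
Jun 10, sell 167: 167/362 × $7,842.00 → $3,617.71
After Jun 11: 271 on hand, pool $6,048.29 (≈ $22.3184 each)
After Jun 12: 365 on hand, pool $8,116.29 (≈ $22.2364 each)
Jun 13, sell 293: 293/365 × $8,116.29 → $6,515.26
Total COGS = $3,617.71 + $6,515.26 = $10,132.97
Ending inventory (cost pool remaining) = $1,601.03
Check: goods available $11,734.00 = COGS $10,132.97 + ending $1,601.03

COGS = $10,132.97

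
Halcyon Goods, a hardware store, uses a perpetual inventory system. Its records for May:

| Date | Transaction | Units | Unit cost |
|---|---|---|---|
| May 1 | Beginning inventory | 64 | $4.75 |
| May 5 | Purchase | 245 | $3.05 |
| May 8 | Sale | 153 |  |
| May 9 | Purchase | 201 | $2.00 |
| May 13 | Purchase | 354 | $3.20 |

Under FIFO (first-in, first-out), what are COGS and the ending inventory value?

May 8, 153 sold [FIFO — oldest first]: 64 @ $4.75 + 89 @ $3.05 = $575.45
Ending inventory: 156 @ $3.05 + 201 @ $2.00 + 354 @ $3.20 = $2,010.60
Check: goods available $2,586.05 = COGS $575.45 + ending $2,010.60

COGS = $575.45; ending inventory = $2,010.60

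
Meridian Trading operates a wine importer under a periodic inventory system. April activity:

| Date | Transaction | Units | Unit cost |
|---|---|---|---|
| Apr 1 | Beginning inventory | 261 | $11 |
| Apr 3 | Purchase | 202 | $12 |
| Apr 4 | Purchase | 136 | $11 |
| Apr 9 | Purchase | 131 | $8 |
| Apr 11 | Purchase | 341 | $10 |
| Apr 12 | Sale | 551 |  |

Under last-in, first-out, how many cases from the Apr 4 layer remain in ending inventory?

Apr 12, 551 sold [LIFO — newest first]: 341 @ $10 + 131 @ $8 + 79 @ $11 = $5,327
Ending inventory: 261 @ $11 + 202 @ $12 + 57 @ $11 = $5,922
Check: goods available $11,249 = COGS $5,327 + ending $5,922

57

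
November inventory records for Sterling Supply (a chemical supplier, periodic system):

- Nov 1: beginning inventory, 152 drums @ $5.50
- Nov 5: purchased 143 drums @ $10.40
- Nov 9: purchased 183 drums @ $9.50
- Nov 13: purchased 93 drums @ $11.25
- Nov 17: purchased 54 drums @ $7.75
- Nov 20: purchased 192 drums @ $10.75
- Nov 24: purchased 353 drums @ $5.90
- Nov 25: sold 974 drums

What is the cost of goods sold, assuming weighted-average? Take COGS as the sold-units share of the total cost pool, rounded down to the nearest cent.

Nov 25, sell 974: 974/1170 × $9,673.15 → $8,052.69
Ending inventory (cost pool remaining) = $1,620.46
Check: goods available $9,673.15 = COGS $8,052.69 + ending $1,620.46

COGS = $8,052.69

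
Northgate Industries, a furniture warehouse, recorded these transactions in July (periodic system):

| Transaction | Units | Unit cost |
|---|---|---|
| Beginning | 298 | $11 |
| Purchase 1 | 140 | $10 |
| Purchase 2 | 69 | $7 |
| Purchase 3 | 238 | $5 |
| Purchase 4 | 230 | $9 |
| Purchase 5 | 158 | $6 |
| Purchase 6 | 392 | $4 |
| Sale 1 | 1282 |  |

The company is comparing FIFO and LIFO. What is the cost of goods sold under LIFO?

COGS = $8,264

FIFO COGS: 298 @ $11 + 140 @ $10 + 69 @ $7 + 238 @ $5 + 230 @ $9 + 158 @ $6 + 149 @ $4 = $9,965
LIFO COGS: 392 @ $4 + 158 @ $6 + 230 @ $9 + 238 @ $5 + 69 @ $7 + 140 @ $10 + 55 @ $11 = $8,264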